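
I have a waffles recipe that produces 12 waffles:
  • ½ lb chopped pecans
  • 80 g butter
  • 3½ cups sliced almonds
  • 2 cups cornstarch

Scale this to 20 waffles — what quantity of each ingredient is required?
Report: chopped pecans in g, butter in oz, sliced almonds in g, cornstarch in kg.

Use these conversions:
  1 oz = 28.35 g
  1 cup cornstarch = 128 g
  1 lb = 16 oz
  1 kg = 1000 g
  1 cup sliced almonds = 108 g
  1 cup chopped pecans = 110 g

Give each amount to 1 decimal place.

Scaling factor: 20/12 = 5/3.
chopped pecans: 0.5 lb × 5/3 × 16 oz/lb × 28.35 g/oz = 378.0 g
butter: 80 g × 5/3 ÷ 28.35 g/oz ≈ 4.7 oz
sliced almonds: 3.5 cup × 5/3 × 108 g/cup = 630.0 g
cornstarch: 2 cup × 5/3 × 128 g/cup ÷ 1000 g/kg ≈ 0.4 kg

chopped pecans: 378.0 g; butter: 4.7 oz; sliced almonds: 630.0 g; cornstarch: 0.4 kg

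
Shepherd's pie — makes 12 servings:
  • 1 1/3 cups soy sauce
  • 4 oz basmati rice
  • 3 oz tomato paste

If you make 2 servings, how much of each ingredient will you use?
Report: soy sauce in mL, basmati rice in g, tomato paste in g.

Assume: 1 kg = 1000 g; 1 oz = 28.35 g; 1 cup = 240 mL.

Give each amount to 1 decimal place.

Scaling factor: 2/12 = 1/6.
soy sauce: 4/3 cup × 1/6 × 240 mL/cup ≈ 53.3 mL
basmati rice: 4 oz × 1/6 × 28.35 g/oz = 18.9 g
tomato paste: 3 oz × 1/6 × 28.35 g/oz ≈ 14.2 g

soy sauce: 53.3 mL; basmati rice: 18.9 g; tomato paste: 14.2 g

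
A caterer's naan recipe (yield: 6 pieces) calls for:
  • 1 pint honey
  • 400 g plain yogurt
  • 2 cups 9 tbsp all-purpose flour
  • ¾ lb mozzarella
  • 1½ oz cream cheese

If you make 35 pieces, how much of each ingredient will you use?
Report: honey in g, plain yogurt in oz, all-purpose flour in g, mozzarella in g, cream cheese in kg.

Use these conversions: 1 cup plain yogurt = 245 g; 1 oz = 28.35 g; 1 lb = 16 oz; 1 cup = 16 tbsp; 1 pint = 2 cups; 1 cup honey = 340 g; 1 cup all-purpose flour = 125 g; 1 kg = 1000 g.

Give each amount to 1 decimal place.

honey: 3966.7 g; plain yogurt: 82.3 oz; all-purpose flour: 1868.5 g; mozzarella: 1984.5 g; cream cheese: 0.2 kg

Scaling factor: 35/6.
honey: 1 pint × 35/6 × 2 cup/pint × 340 g/cup ≈ 3966.7 g
plain yogurt: 400 g × 35/6 ÷ 28.35 g/oz ≈ 82.3 oz
all-purpose flour: (2 cup + 9 tbsp = 2.5625 cup) × 35/6 × 125 g/cup ≈ 1868.5 g
mozzarella: 0.75 lb × 35/6 × 16 oz/lb × 28.35 g/oz = 1984.5 g
cream cheese: 1.5 oz × 35/6 × 28.35 g/oz ÷ 1000 g/kg ≈ 0.2 kg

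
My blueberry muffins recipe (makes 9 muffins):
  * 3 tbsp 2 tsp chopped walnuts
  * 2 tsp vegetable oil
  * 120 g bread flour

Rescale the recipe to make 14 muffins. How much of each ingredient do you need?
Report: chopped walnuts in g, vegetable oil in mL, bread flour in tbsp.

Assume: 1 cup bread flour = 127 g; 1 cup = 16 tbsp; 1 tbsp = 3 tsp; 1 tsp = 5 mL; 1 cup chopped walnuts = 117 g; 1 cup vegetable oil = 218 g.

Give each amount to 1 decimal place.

Scaling factor: 14/9.
chopped walnuts: (3 tbsp + 2 tsp = 11/3 tbsp) × 14/9 ÷ 16 tbsp/cup × 117 g/cup ≈ 41.7 g
vegetable oil: 2 tsp × 14/9 × 5 mL/tsp ≈ 15.6 mL
bread flour: 120 g × 14/9 ÷ 127 g/cup × 16 tbsp/cup ≈ 23.5 tbsp

chopped walnuts: 41.7 g; vegetable oil: 15.6 mL; bread flour: 23.5 tbsp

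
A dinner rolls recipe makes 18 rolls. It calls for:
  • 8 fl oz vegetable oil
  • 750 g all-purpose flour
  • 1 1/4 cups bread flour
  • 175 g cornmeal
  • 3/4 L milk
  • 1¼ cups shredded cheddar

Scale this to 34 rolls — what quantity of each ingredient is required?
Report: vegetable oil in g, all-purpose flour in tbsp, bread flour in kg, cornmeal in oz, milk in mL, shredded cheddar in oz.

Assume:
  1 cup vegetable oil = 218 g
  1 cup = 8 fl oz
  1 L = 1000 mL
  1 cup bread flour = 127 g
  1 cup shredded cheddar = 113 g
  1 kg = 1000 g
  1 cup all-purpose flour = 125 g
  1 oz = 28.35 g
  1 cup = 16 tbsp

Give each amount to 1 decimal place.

vegetable oil: 411.8 g; all-purpose flour: 181.3 tbsp; bread flour: 0.3 kg; cornmeal: 11.7 oz; milk: 1416.7 mL; shredded cheddar: 9.4 oz

Scaling factor: 34/18 = 17/9.
vegetable oil: 8 fl oz × 17/9 ÷ 8 fl oz/cup × 218 g/cup ≈ 411.8 g
all-purpose flour: 750 g × 17/9 ÷ 125 g/cup × 16 tbsp/cup ≈ 181.3 tbsp
bread flour: 1.25 cup × 17/9 × 127 g/cup ÷ 1000 g/kg ≈ 0.3 kg
cornmeal: 175 g × 17/9 ÷ 28.35 g/oz ≈ 11.7 oz
milk: 0.75 L × 17/9 × 1000 mL/L ≈ 1416.7 mL
shredded cheddar: 1.25 cup × 17/9 × 113 g/cup ÷ 28.35 g/oz ≈ 9.4 oz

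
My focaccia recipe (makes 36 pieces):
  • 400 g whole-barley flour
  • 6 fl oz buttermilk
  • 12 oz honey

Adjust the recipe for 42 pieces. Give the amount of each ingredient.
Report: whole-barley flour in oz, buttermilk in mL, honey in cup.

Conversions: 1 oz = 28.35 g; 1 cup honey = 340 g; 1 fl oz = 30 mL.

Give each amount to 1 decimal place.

Scaling factor: 42/36 = 7/6.
whole-barley flour: 400 g × 7/6 ÷ 28.35 g/oz ≈ 16.5 oz
buttermilk: 6 fl oz × 7/6 × 30 mL/fl oz = 210.0 mL
honey: 12 oz × 7/6 × 28.35 g/oz ÷ 340 g/cup ≈ 1.2 cup

whole-barley flour: 16.5 oz; buttermilk: 210.0 mL; honey: 1.2 cup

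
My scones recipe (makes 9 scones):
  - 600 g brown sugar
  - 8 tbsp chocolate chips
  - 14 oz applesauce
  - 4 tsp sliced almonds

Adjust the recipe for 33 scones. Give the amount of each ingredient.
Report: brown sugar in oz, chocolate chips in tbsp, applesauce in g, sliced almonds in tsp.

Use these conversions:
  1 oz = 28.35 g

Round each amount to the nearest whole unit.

brown sugar: 78 oz; chocolate chips: 29 tbsp; applesauce: 1455 g; sliced almonds: 15 tsp

Scaling factor: 33/9 = 11/3.
brown sugar: 600 g × 11/3 ÷ 28.35 g/oz ≈ 78 oz
chocolate chips: 8 tbsp × 11/3 ≈ 29 tbsp
applesauce: 14 oz × 11/3 × 28.35 g/oz ≈ 1455 g
sliced almonds: 4 tsp × 11/3 ≈ 15 tsp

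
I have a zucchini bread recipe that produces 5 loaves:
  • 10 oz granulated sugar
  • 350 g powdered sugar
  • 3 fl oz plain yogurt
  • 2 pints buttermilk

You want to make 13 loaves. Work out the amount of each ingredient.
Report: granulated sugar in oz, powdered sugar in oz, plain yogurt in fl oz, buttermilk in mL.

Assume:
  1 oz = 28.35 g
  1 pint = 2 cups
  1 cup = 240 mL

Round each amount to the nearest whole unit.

Scaling factor: 13/5 = 2.6.
granulated sugar: 10 oz × 13/5 = 26 oz
powdered sugar: 350 g × 13/5 ÷ 28.35 g/oz ≈ 32 oz
plain yogurt: 3 fl oz × 13/5 ≈ 8 fl oz
buttermilk: 2 pint × 13/5 × 2 cup/pint × 240 mL/cup = 2496 mL

granulated sugar: 26 oz; powdered sugar: 32 oz; plain yogurt: 8 fl oz; buttermilk: 2496 mL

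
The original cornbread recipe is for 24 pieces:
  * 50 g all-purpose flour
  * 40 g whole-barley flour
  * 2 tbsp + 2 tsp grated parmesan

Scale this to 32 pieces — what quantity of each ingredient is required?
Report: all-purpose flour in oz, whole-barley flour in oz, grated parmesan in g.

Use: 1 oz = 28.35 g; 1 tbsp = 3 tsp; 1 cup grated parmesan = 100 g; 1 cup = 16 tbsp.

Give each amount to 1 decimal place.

Scaling factor: 32/24 = 4/3.
all-purpose flour: 50 g × 4/3 ÷ 28.35 g/oz ≈ 2.4 oz
whole-barley flour: 40 g × 4/3 ÷ 28.35 g/oz ≈ 1.9 oz
grated parmesan: (2 tbsp + 2 tsp = 8/3 tbsp) × 4/3 ÷ 16 tbsp/cup × 100 g/cup ≈ 22.2 g

all-purpose flour: 2.4 oz; whole-barley flour: 1.9 oz; grated parmesan: 22.2 g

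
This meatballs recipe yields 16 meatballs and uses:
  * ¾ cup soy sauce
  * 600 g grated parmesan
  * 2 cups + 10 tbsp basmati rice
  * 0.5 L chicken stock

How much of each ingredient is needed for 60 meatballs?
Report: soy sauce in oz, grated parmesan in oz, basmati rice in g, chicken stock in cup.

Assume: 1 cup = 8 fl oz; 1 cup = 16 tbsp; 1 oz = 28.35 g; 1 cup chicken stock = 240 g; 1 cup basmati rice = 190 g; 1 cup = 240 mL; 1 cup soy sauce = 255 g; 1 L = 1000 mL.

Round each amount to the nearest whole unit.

soy sauce: 25 oz; grated parmesan: 79 oz; basmati rice: 1870 g; chicken stock: 8 cup

Scaling factor: 60/16 = 15/4 = 3.75.
soy sauce: 0.75 cup × 15/4 × 255 g/cup ÷ 28.35 g/oz ≈ 25 oz
grated parmesan: 600 g × 15/4 ÷ 28.35 g/oz ≈ 79 oz
basmati rice: (2 cup + 10 tbsp = 2.625 cup) × 15/4 × 190 g/cup ≈ 1870 g
chicken stock: 0.5 L × 15/4 × 1000 mL/L ÷ 240 mL/cup ≈ 8 cup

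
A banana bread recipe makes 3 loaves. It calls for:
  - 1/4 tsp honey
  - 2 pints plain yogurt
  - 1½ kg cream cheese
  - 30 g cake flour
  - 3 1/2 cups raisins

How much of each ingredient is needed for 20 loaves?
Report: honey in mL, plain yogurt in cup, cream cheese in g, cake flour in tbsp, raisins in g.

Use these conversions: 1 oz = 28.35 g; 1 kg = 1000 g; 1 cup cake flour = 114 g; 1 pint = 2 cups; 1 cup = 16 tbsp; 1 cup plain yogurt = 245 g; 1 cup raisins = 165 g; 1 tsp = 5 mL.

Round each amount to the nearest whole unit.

Scaling factor: 20/3.
honey: 0.25 tsp × 20/3 × 5 mL/tsp ≈ 8 mL
plain yogurt: 2 pint × 20/3 × 2 cup/pint ≈ 27 cup
cream cheese: 1.5 kg × 20/3 × 1000 g/kg = 10000 g
cake flour: 30 g × 20/3 ÷ 114 g/cup × 16 tbsp/cup ≈ 28 tbsp
raisins: 3.5 cup × 20/3 × 165 g/cup = 3850 g

honey: 8 mL; plain yogurt: 27 cup; cream cheese: 10000 g; cake flour: 28 tbsp; raisins: 3850 g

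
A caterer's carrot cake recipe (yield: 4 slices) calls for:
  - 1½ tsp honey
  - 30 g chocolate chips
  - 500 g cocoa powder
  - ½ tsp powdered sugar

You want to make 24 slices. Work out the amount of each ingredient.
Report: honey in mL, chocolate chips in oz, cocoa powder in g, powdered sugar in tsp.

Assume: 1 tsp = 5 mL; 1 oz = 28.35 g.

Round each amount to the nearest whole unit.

Scaling factor: 24/4 = 6.
honey: 1.5 tsp × 6 × 5 mL/tsp = 45 mL
chocolate chips: 30 g × 6 ÷ 28.35 g/oz ≈ 6 oz
cocoa powder: 500 g × 6 = 3000 g
powdered sugar: 0.5 tsp × 6 = 3 tsp

honey: 45 mL; chocolate chips: 6 oz; cocoa powder: 3000 g; powdered sugar: 3 tsp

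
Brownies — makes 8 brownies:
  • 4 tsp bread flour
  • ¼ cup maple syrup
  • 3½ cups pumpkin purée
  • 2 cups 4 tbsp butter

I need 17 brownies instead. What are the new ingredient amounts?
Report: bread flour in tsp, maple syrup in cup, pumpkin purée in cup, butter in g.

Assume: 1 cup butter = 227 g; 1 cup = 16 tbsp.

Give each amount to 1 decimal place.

Scaling factor: 17/8 = 2.125.
bread flour: 4 tsp × 17/8 = 8.5 tsp
maple syrup: 0.25 cup × 17/8 ≈ 0.5 cup
pumpkin purée: 3.5 cup × 17/8 ≈ 7.4 cup
butter: (2 cup + 4 tbsp = 2.25 cup) × 17/8 × 227 g/cup ≈ 1085.3 g

bread flour: 8.5 tsp; maple syrup: 0.5 cup; pumpkin purée: 7.4 cup; butter: 1085.3 g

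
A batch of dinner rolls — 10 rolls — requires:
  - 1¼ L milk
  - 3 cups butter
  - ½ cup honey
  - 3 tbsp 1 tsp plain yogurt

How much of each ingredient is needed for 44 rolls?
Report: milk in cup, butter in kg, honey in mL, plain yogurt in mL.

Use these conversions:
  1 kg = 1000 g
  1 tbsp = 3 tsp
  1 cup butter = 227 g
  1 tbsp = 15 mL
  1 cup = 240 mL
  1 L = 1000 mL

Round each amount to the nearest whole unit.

milk: 23 cup; butter: 3 kg; honey: 528 mL; plain yogurt: 220 mL

Scaling factor: 44/10 = 22/5 = 4.4.
milk: 1.25 L × 22/5 × 1000 mL/L ÷ 240 mL/cup ≈ 23 cup
butter: 3 cup × 22/5 × 227 g/cup ÷ 1000 g/kg ≈ 3 kg
honey: 0.5 cup × 22/5 × 240 mL/cup = 528 mL
plain yogurt: (3 tbsp + 1 tsp = 10/3 tbsp) × 22/5 × 15 mL/tbsp = 220 mL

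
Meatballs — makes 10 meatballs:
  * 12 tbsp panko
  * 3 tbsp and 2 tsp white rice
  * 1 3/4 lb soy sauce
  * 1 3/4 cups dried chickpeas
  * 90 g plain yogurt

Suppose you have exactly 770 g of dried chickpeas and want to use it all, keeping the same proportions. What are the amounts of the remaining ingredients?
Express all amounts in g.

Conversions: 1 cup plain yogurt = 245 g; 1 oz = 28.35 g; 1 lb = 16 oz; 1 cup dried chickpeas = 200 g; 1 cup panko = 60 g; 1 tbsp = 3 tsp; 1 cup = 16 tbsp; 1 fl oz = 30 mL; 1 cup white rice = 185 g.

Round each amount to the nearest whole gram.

panko: 99 g; white rice: 93 g; soy sauce: 1746 g; plain yogurt: 198 g

The original recipe has 350 g of dried chickpeas, so the scaling factor is 770 ÷ 350 = 11/5 = 2.2.
panko: 12 tbsp × 11/5 ÷ 16 tbsp/cup × 60 g/cup = 99 g
white rice: (3 tbsp + 2 tsp = 11/3 tbsp) × 11/5 ÷ 16 tbsp/cup × 185 g/cup ≈ 93 g
soy sauce: 1.75 lb × 11/5 × 16 oz/lb × 28.35 g/oz ≈ 1746 g
plain yogurt: 90 g × 11/5 = 198 g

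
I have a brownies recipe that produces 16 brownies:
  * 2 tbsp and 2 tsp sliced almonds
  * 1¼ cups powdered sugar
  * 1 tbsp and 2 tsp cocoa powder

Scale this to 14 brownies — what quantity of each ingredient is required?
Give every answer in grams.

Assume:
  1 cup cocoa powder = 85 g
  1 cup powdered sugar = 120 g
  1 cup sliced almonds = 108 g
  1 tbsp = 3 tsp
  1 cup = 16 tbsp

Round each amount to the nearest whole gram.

Scaling factor: 14/16 = 7/8 = 0.875.
sliced almonds: (2 tbsp + 2 tsp = 8/3 tbsp) × 7/8 ÷ 16 tbsp/cup × 108 g/cup ≈ 16 g
powdered sugar: 1.25 cup × 7/8 × 120 g/cup ≈ 131 g
cocoa powder: (1 tbsp + 2 tsp = 5/3 tbsp) × 7/8 ÷ 16 tbsp/cup × 85 g/cup ≈ 8 g

sliced almonds: 16 g; powdered sugar: 131 g; cocoa powder: 8 g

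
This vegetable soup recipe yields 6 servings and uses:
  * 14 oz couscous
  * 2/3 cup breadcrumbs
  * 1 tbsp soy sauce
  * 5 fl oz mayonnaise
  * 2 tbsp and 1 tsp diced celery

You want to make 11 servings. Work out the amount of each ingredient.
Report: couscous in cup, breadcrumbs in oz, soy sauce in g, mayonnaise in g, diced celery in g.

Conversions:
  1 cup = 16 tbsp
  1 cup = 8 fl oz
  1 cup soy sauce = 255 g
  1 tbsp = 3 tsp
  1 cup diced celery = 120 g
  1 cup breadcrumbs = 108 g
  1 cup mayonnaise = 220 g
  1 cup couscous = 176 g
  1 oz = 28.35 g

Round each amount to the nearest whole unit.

Scaling factor: 11/6.
couscous: 14 oz × 11/6 × 28.35 g/oz ÷ 176 g/cup ≈ 4 cup
breadcrumbs: 2/3 cup × 11/6 × 108 g/cup ÷ 28.35 g/oz ≈ 5 oz
soy sauce: 1 tbsp × 11/6 ÷ 16 tbsp/cup × 255 g/cup ≈ 29 g
mayonnaise: 5 fl oz × 11/6 ÷ 8 fl oz/cup × 220 g/cup ≈ 252 g
diced celery: (2 tbsp + 1 tsp = 7/3 tbsp) × 11/6 ÷ 16 tbsp/cup × 120 g/cup ≈ 32 g

couscous: 4 cup; breadcrumbs: 5 oz; soy sauce: 29 g; mayonnaise: 252 g; diced celery: 32 g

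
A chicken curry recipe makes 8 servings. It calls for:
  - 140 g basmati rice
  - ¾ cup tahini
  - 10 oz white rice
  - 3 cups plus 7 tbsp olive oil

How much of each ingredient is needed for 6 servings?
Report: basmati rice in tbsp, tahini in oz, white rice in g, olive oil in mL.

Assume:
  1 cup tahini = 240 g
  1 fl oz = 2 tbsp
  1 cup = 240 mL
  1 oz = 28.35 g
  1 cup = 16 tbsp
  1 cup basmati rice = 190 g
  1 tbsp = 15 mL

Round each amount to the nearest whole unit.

basmati rice: 9 tbsp; tahini: 5 oz; white rice: 213 g; olive oil: 619 mL

Scaling factor: 6/8 = 3/4 = 0.75.
basmati rice: 140 g × 3/4 ÷ 190 g/cup × 16 tbsp/cup ≈ 9 tbsp
tahini: 0.75 cup × 3/4 × 240 g/cup ÷ 28.35 g/oz ≈ 5 oz
white rice: 10 oz × 3/4 × 28.35 g/oz ≈ 213 g
olive oil: (3 cup + 7 tbsp = 3.4375 cup) × 3/4 × 240 mL/cup ≈ 619 mL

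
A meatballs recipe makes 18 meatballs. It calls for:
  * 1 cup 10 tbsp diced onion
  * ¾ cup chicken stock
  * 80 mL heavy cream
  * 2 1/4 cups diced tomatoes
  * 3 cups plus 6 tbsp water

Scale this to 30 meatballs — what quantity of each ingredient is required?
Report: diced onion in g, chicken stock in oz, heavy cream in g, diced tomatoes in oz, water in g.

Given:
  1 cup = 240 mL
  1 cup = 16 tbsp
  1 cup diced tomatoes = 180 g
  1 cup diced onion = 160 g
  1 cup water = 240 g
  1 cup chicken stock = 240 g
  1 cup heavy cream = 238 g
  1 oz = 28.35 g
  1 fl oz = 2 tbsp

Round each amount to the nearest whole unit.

Scaling factor: 30/18 = 5/3.
diced onion: (1 cup + 10 tbsp = 1.625 cup) × 5/3 × 160 g/cup ≈ 433 g
chicken stock: 0.75 cup × 5/3 × 240 g/cup ÷ 28.35 g/oz ≈ 11 oz
heavy cream: 80 mL × 5/3 ÷ 240 mL/cup × 238 g/cup ≈ 132 g
diced tomatoes: 2.25 cup × 5/3 × 180 g/cup ÷ 28.35 g/oz ≈ 24 oz
water: (3 cup + 6 tbsp = 3.375 cup) × 5/3 × 240 g/cup = 1350 g

diced onion: 433 g; chicken stock: 11 oz; heavy cream: 132 g; diced tomatoes: 24 oz; water: 1350 g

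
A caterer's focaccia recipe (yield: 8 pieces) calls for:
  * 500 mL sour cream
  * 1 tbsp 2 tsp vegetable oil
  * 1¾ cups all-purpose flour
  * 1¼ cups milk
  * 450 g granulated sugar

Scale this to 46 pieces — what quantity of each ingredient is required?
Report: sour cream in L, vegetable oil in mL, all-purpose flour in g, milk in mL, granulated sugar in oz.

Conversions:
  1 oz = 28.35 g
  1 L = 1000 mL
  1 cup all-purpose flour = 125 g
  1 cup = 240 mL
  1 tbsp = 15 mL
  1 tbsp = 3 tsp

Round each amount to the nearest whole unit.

sour cream: 3 L; vegetable oil: 144 mL; all-purpose flour: 1258 g; milk: 1725 mL; granulated sugar: 91 oz

Scaling factor: 46/8 = 23/4 = 5.75.
sour cream: 500 mL × 23/4 ÷ 1000 mL/L ≈ 3 L
vegetable oil: (1 tbsp + 2 tsp = 5/3 tbsp) × 23/4 × 15 mL/tbsp ≈ 144 mL
all-purpose flour: 1.75 cup × 23/4 × 125 g/cup ≈ 1258 g
milk: 1.25 cup × 23/4 × 240 mL/cup = 1725 mL
granulated sugar: 450 g × 23/4 ÷ 28.35 g/oz ≈ 91 oz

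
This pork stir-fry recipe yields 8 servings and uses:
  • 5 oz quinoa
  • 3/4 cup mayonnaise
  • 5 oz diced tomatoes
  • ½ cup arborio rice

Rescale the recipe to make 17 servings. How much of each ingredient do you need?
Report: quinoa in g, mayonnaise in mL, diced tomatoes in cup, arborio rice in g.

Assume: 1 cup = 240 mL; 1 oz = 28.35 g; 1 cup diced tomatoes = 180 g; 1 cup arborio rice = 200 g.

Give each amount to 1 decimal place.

Scaling factor: 17/8 = 2.125.
quinoa: 5 oz × 17/8 × 28.35 g/oz ≈ 301.2 g
mayonnaise: 0.75 cup × 17/8 × 240 mL/cup = 382.5 mL
diced tomatoes: 5 oz × 17/8 × 28.35 g/oz ÷ 180 g/cup ≈ 1.7 cup
arborio rice: 0.5 cup × 17/8 × 200 g/cup = 212.5 g

quinoa: 301.2 g; mayonnaise: 382.5 mL; diced tomatoes: 1.7 cup; arborio rice: 212.5 g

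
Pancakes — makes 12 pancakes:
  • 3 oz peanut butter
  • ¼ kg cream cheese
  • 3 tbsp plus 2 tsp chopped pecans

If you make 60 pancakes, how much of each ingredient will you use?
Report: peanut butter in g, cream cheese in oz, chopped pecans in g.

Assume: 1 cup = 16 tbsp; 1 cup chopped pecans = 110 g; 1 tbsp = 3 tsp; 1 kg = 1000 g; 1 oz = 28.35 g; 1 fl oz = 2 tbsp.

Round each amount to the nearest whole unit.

peanut butter: 425 g; cream cheese: 44 oz; chopped pecans: 126 g

Scaling factor: 60/12 = 5.
peanut butter: 3 oz × 5 × 28.35 g/oz ≈ 425 g
cream cheese: 0.25 kg × 5 × 1000 g/kg ÷ 28.35 g/oz ≈ 44 oz
chopped pecans: (3 tbsp + 2 tsp = 11/3 tbsp) × 5 ÷ 16 tbsp/cup × 110 g/cup ≈ 126 g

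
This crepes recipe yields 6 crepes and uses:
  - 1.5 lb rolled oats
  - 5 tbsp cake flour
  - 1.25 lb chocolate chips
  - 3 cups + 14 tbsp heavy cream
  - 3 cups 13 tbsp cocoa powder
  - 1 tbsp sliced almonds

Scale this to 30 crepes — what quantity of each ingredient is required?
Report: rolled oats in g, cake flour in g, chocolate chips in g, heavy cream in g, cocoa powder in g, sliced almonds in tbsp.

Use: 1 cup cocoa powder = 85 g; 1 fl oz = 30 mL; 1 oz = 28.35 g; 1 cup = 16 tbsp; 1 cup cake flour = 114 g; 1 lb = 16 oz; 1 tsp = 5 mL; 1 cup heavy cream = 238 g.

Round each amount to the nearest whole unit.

rolled oats: 3402 g; cake flour: 178 g; chocolate chips: 2835 g; heavy cream: 4611 g; cocoa powder: 1620 g; sliced almonds: 5 tbsp

Scaling factor: 30/6 = 5.
rolled oats: 1.5 lb × 5 × 16 oz/lb × 28.35 g/oz = 3402 g
cake flour: 5 tbsp × 5 ÷ 16 tbsp/cup × 114 g/cup ≈ 178 g
chocolate chips: 1.25 lb × 5 × 16 oz/lb × 28.35 g/oz = 2835 g
heavy cream: (3 cup + 14 tbsp = 3.875 cup) × 5 × 238 g/cup ≈ 4611 g
cocoa powder: (3 cup + 13 tbsp = 3.8125 cup) × 5 × 85 g/cup ≈ 1620 g
sliced almonds: 1 tbsp × 5 = 5 tbsp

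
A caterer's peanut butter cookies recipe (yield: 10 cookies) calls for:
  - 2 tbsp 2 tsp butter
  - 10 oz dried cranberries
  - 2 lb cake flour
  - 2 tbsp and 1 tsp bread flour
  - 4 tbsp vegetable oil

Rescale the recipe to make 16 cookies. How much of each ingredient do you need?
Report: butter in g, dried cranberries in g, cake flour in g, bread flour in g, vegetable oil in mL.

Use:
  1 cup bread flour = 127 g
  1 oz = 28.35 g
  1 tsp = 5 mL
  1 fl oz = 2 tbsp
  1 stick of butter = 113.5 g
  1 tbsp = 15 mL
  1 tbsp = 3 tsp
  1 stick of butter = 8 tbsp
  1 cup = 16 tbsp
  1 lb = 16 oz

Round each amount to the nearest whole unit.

butter: 61 g; dried cranberries: 454 g; cake flour: 1452 g; bread flour: 30 g; vegetable oil: 96 mL

Scaling factor: 16/10 = 8/5 = 1.6.
butter: (2 tbsp + 2 tsp = 8/3 tbsp) × 8/5 ÷ 8 tbsp/stick × 113.5 g/stick ≈ 61 g
dried cranberries: 10 oz × 8/5 × 28.35 g/oz ≈ 454 g
cake flour: 2 lb × 8/5 × 16 oz/lb × 28.35 g/oz ≈ 1452 g
bread flour: (2 tbsp + 1 tsp = 7/3 tbsp) × 8/5 ÷ 16 tbsp/cup × 127 g/cup ≈ 30 g
vegetable oil: 4 tbsp × 8/5 × 15 mL/tbsp = 96 mL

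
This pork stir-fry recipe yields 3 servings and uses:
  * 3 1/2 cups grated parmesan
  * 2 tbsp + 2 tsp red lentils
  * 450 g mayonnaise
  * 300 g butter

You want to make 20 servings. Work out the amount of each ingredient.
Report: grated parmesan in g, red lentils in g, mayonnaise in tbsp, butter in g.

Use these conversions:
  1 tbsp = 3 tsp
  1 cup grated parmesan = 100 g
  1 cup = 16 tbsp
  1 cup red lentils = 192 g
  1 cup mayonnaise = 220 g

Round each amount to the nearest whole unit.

Scaling factor: 20/3.
grated parmesan: 3.5 cup × 20/3 × 100 g/cup ≈ 2333 g
red lentils: (2 tbsp + 2 tsp = 8/3 tbsp) × 20/3 ÷ 16 tbsp/cup × 192 g/cup ≈ 213 g
mayonnaise: 450 g × 20/3 ÷ 220 g/cup × 16 tbsp/cup ≈ 218 tbsp
butter: 300 g × 20/3 = 2000 g

grated parmesan: 2333 g; red lentils: 213 g; mayonnaise: 218 tbsp; butter: 2000 g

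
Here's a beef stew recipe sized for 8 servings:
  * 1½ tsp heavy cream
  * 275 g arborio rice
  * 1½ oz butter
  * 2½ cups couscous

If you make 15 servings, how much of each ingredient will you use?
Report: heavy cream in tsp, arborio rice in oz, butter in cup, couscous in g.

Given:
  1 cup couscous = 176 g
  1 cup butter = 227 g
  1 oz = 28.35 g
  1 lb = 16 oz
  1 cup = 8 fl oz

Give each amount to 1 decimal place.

heavy cream: 2.8 tsp; arborio rice: 18.2 oz; butter: 0.4 cup; couscous: 825.0 g

Scaling factor: 15/8 = 1.875.
heavy cream: 1.5 tsp × 15/8 ≈ 2.8 tsp
arborio rice: 275 g × 15/8 ÷ 28.35 g/oz ≈ 18.2 oz
butter: 1.5 oz × 15/8 × 28.35 g/oz ÷ 227 g/cup ≈ 0.4 cup
couscous: 2.5 cup × 15/8 × 176 g/cup = 825.0 g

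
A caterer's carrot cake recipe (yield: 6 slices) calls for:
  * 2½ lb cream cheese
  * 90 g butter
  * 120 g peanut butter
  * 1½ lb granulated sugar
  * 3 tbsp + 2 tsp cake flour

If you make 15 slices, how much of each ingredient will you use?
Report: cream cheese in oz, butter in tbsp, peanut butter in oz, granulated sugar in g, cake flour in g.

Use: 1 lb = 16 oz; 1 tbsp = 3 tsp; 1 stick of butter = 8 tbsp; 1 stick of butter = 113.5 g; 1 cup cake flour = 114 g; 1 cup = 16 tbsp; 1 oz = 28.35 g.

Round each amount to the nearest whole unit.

Scaling factor: 15/6 = 5/2 = 2.5.
cream cheese: 2.5 lb × 5/2 × 16 oz/lb = 100 oz
butter: 90 g × 5/2 ÷ 113.5 g/stick × 8 tbsp/stick ≈ 16 tbsp
peanut butter: 120 g × 5/2 ÷ 28.35 g/oz ≈ 11 oz
granulated sugar: 1.5 lb × 5/2 × 16 oz/lb × 28.35 g/oz = 1701 g
cake flour: (3 tbsp + 2 tsp = 11/3 tbsp) × 5/2 ÷ 16 tbsp/cup × 114 g/cup ≈ 65 g

cream cheese: 100 oz; butter: 16 tbsp; peanut butter: 11 oz; granulated sugar: 1701 g; cake flour: 65 g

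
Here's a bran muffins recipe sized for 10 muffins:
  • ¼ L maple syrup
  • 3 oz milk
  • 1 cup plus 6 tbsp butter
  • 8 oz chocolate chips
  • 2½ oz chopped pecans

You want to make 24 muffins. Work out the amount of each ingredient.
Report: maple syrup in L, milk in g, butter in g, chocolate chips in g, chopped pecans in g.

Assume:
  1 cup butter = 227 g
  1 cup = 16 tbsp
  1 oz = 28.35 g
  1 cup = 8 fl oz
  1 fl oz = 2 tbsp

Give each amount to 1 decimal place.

maple syrup: 0.6 L; milk: 204.1 g; butter: 749.1 g; chocolate chips: 544.3 g; chopped pecans: 170.1 g

Scaling factor: 24/10 = 12/5 = 2.4.
maple syrup: 0.25 L × 12/5 = 0.6 L
milk: 3 oz × 12/5 × 28.35 g/oz ≈ 204.1 g
butter: (1 cup + 6 tbsp = 1.375 cup) × 12/5 × 227 g/cup = 749.1 g
chocolate chips: 8 oz × 12/5 × 28.35 g/oz ≈ 544.3 g
chopped pecans: 2.5 oz × 12/5 × 28.35 g/oz = 170.1 g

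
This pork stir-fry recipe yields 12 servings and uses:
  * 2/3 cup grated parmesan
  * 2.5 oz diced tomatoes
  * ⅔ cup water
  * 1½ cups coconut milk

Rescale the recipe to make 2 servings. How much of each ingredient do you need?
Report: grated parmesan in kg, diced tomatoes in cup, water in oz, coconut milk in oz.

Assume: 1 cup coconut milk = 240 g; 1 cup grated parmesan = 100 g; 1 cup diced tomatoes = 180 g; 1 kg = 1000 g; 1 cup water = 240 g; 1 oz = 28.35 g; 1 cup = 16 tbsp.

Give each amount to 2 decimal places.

grated parmesan: 0.01 kg; diced tomatoes: 0.07 cup; water: 0.94 oz; coconut milk: 2.12 oz

Scaling factor: 2/12 = 1/6.
grated parmesan: 2/3 cup × 1/6 × 100 g/cup ÷ 1000 g/kg ≈ 0.01 kg
diced tomatoes: 2.5 oz × 1/6 × 28.35 g/oz ÷ 180 g/cup ≈ 0.07 cup
water: 2/3 cup × 1/6 × 240 g/cup ÷ 28.35 g/oz ≈ 0.94 oz
coconut milk: 1.5 cup × 1/6 × 240 g/cup ÷ 28.35 g/oz ≈ 2.12 oz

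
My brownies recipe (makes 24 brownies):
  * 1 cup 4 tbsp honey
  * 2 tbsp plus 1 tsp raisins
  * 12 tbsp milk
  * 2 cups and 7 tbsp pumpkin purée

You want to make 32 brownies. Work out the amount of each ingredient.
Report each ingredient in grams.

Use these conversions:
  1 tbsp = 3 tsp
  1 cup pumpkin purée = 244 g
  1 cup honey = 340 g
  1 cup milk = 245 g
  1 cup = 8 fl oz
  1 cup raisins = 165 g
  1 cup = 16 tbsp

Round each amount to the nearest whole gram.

honey: 567 g; raisins: 32 g; milk: 245 g; pumpkin purée: 793 g

Scaling factor: 32/24 = 4/3.
honey: (1 cup + 4 tbsp = 1.25 cup) × 4/3 × 340 g/cup ≈ 567 g
raisins: (2 tbsp + 1 tsp = 7/3 tbsp) × 4/3 ÷ 16 tbsp/cup × 165 g/cup ≈ 32 g
milk: 12 tbsp × 4/3 ÷ 16 tbsp/cup × 245 g/cup = 245 g
pumpkin purée: (2 cup + 7 tbsp = 2.4375 cup) × 4/3 × 244 g/cup = 793 g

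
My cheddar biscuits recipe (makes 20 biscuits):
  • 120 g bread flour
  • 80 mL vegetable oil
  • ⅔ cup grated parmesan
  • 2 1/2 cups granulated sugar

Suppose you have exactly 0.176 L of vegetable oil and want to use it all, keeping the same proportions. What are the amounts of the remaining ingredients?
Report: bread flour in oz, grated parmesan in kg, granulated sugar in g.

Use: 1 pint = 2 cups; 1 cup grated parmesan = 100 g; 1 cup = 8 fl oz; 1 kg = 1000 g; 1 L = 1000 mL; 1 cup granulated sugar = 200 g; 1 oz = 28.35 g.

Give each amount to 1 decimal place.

The original recipe has 0.08 L of vegetable oil, so the scaling factor is 0.176 ÷ 0.08 = 11/5 = 2.2.
bread flour: 120 g × 11/5 ÷ 28.35 g/oz ≈ 9.3 oz
grated parmesan: 2/3 cup × 11/5 × 100 g/cup ÷ 1000 g/kg ≈ 0.1 kg
granulated sugar: 2.5 cup × 11/5 × 200 g/cup = 1100.0 g

bread flour: 9.3 oz; grated parmesan: 0.1 kg; granulated sugar: 1100.0 g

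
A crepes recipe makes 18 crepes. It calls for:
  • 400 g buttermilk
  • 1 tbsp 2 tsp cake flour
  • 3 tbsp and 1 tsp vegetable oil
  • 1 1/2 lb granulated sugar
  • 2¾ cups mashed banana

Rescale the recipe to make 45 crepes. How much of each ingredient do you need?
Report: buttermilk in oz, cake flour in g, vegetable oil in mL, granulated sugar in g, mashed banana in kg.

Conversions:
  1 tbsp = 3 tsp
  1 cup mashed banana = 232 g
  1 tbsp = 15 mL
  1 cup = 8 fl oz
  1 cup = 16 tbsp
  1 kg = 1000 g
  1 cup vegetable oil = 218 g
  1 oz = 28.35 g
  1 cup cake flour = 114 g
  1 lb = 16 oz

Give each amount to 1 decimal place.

buttermilk: 35.3 oz; cake flour: 29.7 g; vegetable oil: 125.0 mL; granulated sugar: 1701.0 g; mashed banana: 1.6 kg

Scaling factor: 45/18 = 5/2 = 2.5.
buttermilk: 400 g × 5/2 ÷ 28.35 g/oz ≈ 35.3 oz
cake flour: (1 tbsp + 2 tsp = 5/3 tbsp) × 5/2 ÷ 16 tbsp/cup × 114 g/cup ≈ 29.7 g
vegetable oil: (3 tbsp + 1 tsp = 10/3 tbsp) × 5/2 × 15 mL/tbsp = 125.0 mL
granulated sugar: 1.5 lb × 5/2 × 16 oz/lb × 28.35 g/oz = 1701.0 g
mashed banana: 2.75 cup × 5/2 × 232 g/cup ÷ 1000 g/kg ≈ 1.6 kg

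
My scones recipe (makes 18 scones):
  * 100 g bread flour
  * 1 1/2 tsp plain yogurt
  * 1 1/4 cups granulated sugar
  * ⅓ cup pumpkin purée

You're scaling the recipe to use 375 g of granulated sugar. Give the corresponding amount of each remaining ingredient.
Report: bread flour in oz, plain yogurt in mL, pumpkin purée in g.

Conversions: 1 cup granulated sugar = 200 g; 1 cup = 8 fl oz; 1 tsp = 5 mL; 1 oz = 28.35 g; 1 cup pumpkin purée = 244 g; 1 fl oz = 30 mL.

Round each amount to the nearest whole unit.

bread flour: 5 oz; plain yogurt: 11 mL; pumpkin purée: 122 g

The original recipe has 250 g of granulated sugar, so the scaling factor is 375 ÷ 250 = 3/2 = 1.5.
bread flour: 100 g × 3/2 ÷ 28.35 g/oz ≈ 5 oz
plain yogurt: 1.5 tsp × 3/2 × 5 mL/tsp ≈ 11 mL
pumpkin purée: 1/3 cup × 3/2 × 244 g/cup = 122 g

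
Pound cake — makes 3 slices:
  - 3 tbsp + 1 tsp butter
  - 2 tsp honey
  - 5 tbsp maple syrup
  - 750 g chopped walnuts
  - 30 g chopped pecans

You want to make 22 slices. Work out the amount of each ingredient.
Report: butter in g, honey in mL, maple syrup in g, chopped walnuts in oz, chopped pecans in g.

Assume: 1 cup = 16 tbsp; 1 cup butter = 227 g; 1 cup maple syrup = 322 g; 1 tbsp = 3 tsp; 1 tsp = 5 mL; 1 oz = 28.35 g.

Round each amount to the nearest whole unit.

Scaling factor: 22/3.
butter: (3 tbsp + 1 tsp = 10/3 tbsp) × 22/3 ÷ 16 tbsp/cup × 227 g/cup ≈ 347 g
honey: 2 tsp × 22/3 × 5 mL/tsp ≈ 73 mL
maple syrup: 5 tbsp × 22/3 ÷ 16 tbsp/cup × 322 g/cup ≈ 738 g
chopped walnuts: 750 g × 22/3 ÷ 28.35 g/oz ≈ 194 oz
chopped pecans: 30 g × 22/3 = 220 g

butter: 347 g; honey: 73 mL; maple syrup: 738 g; chopped walnuts: 194 oz; chopped pecans: 220 g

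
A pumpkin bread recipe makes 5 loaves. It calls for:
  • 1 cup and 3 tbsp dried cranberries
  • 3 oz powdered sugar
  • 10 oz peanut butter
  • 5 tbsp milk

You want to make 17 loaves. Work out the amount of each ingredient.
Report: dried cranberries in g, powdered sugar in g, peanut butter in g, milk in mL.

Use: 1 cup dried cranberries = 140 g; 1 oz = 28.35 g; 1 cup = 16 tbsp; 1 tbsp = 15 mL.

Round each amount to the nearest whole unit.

Scaling factor: 17/5 = 3.4.
dried cranberries: (1 cup + 3 tbsp = 1.1875 cup) × 17/5 × 140 g/cup ≈ 565 g
powdered sugar: 3 oz × 17/5 × 28.35 g/oz ≈ 289 g
peanut butter: 10 oz × 17/5 × 28.35 g/oz ≈ 964 g
milk: 5 tbsp × 17/5 × 15 mL/tbsp = 255 mL

dried cranberries: 565 g; powdered sugar: 289 g; peanut butter: 964 g; milk: 255 mL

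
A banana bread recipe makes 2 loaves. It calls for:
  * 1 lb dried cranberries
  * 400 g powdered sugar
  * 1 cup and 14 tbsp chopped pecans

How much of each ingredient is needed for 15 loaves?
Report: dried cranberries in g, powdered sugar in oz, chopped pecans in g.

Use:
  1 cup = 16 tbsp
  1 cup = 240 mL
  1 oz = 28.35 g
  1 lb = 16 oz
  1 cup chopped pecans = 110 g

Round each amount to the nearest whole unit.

dried cranberries: 3402 g; powdered sugar: 106 oz; chopped pecans: 1547 g

Scaling factor: 15/2 = 7.5.
dried cranberries: 1 lb × 15/2 × 16 oz/lb × 28.35 g/oz = 3402 g
powdered sugar: 400 g × 15/2 ÷ 28.35 g/oz ≈ 106 oz
chopped pecans: (1 cup + 14 tbsp = 1.875 cup) × 15/2 × 110 g/cup ≈ 1547 g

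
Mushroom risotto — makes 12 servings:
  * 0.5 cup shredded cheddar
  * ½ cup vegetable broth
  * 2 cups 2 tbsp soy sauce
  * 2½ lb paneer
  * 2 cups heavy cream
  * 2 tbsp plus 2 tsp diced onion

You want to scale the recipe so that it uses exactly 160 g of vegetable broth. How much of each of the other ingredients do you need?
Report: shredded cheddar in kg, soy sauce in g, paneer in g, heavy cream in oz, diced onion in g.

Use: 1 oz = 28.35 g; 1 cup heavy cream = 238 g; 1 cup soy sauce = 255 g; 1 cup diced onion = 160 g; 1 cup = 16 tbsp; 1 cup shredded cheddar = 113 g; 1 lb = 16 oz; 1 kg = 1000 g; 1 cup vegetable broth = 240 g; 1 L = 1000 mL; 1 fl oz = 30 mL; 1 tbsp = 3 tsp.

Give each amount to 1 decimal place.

shredded cheddar: 0.1 kg; soy sauce: 722.5 g; paneer: 1512.0 g; heavy cream: 22.4 oz; diced onion: 35.6 g

The original recipe has 120 g of vegetable broth, so the scaling factor is 160 ÷ 120 = 4/3.
shredded cheddar: 0.5 cup × 4/3 × 113 g/cup ÷ 1000 g/kg ≈ 0.1 kg
soy sauce: (2 cup + 2 tbsp = 2.125 cup) × 4/3 × 255 g/cup = 722.5 g
paneer: 2.5 lb × 4/3 × 16 oz/lb × 28.35 g/oz = 1512.0 g
heavy cream: 2 cup × 4/3 × 238 g/cup ÷ 28.35 g/oz ≈ 22.4 oz
diced onion: (2 tbsp + 2 tsp = 8/3 tbsp) × 4/3 ÷ 16 tbsp/cup × 160 g/cup ≈ 35.6 g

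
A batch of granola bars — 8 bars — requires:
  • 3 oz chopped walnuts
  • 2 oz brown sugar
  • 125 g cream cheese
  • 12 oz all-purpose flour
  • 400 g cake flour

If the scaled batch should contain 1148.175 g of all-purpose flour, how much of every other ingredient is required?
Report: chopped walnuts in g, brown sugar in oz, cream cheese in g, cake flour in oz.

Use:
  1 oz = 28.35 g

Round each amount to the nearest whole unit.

chopped walnuts: 287 g; brown sugar: 7 oz; cream cheese: 422 g; cake flour: 48 oz

The original recipe has 340.2 g of all-purpose flour, so the scaling factor is 1148.175 ÷ 340.2 = 27/8 = 3.375.
chopped walnuts: 3 oz × 27/8 × 28.35 g/oz ≈ 287 g
brown sugar: 2 oz × 27/8 ≈ 7 oz
cream cheese: 125 g × 27/8 ≈ 422 g
cake flour: 400 g × 27/8 ÷ 28.35 g/oz ≈ 48 oz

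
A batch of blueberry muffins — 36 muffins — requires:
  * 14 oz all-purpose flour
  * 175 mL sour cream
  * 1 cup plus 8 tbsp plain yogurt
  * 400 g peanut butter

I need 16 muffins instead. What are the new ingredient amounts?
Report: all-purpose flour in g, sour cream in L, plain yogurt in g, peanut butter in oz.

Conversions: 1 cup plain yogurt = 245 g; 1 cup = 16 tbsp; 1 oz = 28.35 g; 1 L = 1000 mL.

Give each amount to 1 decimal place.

Scaling factor: 16/36 = 4/9.
all-purpose flour: 14 oz × 4/9 × 28.35 g/oz = 176.4 g
sour cream: 175 mL × 4/9 ÷ 1000 mL/L ≈ 0.1 L
plain yogurt: (1 cup + 8 tbsp = 1.5 cup) × 4/9 × 245 g/cup ≈ 163.3 g
peanut butter: 400 g × 4/9 ÷ 28.35 g/oz ≈ 6.3 oz

all-purpose flour: 176.4 g; sour cream: 0.1 L; plain yogurt: 163.3 g; peanut butter: 6.3 oz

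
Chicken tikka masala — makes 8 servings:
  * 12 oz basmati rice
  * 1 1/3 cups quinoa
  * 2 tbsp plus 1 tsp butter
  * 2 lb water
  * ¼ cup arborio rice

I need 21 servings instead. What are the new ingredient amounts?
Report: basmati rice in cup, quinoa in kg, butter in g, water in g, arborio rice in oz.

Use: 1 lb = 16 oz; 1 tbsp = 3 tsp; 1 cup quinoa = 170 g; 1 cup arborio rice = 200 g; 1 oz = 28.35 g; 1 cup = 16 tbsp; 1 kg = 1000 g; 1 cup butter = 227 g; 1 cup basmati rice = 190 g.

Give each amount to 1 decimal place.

basmati rice: 4.7 cup; quinoa: 0.6 kg; butter: 86.9 g; water: 2381.4 g; arborio rice: 4.6 oz

Scaling factor: 21/8 = 2.625.
basmati rice: 12 oz × 21/8 × 28.35 g/oz ÷ 190 g/cup ≈ 4.7 cup
quinoa: 4/3 cup × 21/8 × 170 g/cup ÷ 1000 g/kg ≈ 0.6 kg
butter: (2 tbsp + 1 tsp = 7/3 tbsp) × 21/8 ÷ 16 tbsp/cup × 227 g/cup ≈ 86.9 g
water: 2 lb × 21/8 × 16 oz/lb × 28.35 g/oz = 2381.4 g
arborio rice: 0.25 cup × 21/8 × 200 g/cup ÷ 28.35 g/oz ≈ 4.6 oz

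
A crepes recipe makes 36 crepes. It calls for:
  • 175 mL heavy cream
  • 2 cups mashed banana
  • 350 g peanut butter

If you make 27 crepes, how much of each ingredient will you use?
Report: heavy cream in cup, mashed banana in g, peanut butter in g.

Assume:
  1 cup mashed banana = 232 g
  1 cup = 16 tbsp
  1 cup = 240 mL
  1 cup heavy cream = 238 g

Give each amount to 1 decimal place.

heavy cream: 0.5 cup; mashed banana: 348.0 g; peanut butter: 262.5 g

Scaling factor: 27/36 = 3/4 = 0.75.
heavy cream: 175 mL × 3/4 ÷ 240 mL/cup ≈ 0.5 cup
mashed banana: 2 cup × 3/4 × 232 g/cup = 348.0 g
peanut butter: 350 g × 3/4 = 262.5 g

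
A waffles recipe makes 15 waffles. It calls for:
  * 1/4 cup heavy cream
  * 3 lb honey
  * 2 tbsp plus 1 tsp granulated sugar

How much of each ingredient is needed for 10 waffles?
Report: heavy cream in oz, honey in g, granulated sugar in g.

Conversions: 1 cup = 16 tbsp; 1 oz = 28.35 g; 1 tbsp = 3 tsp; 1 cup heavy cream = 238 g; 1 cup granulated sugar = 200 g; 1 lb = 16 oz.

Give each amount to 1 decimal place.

heavy cream: 1.4 oz; honey: 907.2 g; granulated sugar: 19.4 g

Scaling factor: 10/15 = 2/3.
heavy cream: 0.25 cup × 2/3 × 238 g/cup ÷ 28.35 g/oz ≈ 1.4 oz
honey: 3 lb × 2/3 × 16 oz/lb × 28.35 g/oz = 907.2 g
granulated sugar: (2 tbsp + 1 tsp = 7/3 tbsp) × 2/3 ÷ 16 tbsp/cup × 200 g/cup ≈ 19.4 g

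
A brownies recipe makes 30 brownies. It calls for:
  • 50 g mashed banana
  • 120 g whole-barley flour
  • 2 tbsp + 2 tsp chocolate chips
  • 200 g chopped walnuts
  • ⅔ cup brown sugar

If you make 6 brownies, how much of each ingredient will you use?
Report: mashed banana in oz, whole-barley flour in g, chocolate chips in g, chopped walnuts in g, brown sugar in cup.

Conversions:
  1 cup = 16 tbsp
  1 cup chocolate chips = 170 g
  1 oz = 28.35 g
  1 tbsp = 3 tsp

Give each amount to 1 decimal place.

Scaling factor: 6/30 = 1/5 = 0.2.
mashed banana: 50 g × 1/5 ÷ 28.35 g/oz ≈ 0.4 oz
whole-barley flour: 120 g × 1/5 = 24.0 g
chocolate chips: (2 tbsp + 2 tsp = 8/3 tbsp) × 1/5 ÷ 16 tbsp/cup × 170 g/cup ≈ 5.7 g
chopped walnuts: 200 g × 1/5 = 40.0 g
brown sugar: 2/3 cup × 1/5 ≈ 0.1 cup

mashed banana: 0.4 oz; whole-barley flour: 24.0 g; chocolate chips: 5.7 g; chopped walnuts: 40.0 g; brown sugar: 0.1 cup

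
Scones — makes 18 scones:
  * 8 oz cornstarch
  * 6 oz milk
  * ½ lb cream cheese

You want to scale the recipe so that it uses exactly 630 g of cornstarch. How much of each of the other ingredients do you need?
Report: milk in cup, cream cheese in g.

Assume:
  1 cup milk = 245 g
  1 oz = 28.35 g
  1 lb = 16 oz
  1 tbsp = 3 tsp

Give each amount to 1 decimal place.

The original recipe has 226.8 g of cornstarch, so the scaling factor is 630 ÷ 226.8 = 25/9.
milk: 6 oz × 25/9 × 28.35 g/oz ÷ 245 g/cup ≈ 1.9 cup
cream cheese: 0.5 lb × 25/9 × 16 oz/lb × 28.35 g/oz = 630.0 g

milk: 1.9 cup; cream cheese: 630.0 g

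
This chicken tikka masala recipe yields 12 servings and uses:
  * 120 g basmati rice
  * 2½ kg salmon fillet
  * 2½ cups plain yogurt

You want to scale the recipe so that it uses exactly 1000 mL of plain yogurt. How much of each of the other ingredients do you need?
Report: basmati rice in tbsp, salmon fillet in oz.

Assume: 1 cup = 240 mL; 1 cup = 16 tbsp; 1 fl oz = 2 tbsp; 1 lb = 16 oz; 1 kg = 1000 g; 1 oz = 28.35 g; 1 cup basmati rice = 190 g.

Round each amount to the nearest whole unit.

basmati rice: 17 tbsp; salmon fillet: 147 oz

The original recipe has 600 mL of plain yogurt, so the scaling factor is 1000 ÷ 600 = 5/3.
basmati rice: 120 g × 5/3 ÷ 190 g/cup × 16 tbsp/cup ≈ 17 tbsp
salmon fillet: 2.5 kg × 5/3 × 1000 g/kg ÷ 28.35 g/oz ≈ 147 oz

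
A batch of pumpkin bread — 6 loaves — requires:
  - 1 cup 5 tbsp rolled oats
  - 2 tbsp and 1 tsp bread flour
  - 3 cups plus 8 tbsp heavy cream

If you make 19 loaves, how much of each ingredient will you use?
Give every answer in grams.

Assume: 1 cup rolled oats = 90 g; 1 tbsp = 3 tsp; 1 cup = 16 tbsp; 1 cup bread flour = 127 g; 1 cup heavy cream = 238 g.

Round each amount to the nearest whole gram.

rolled oats: 374 g; bread flour: 59 g; heavy cream: 2638 g

Scaling factor: 19/6.
rolled oats: (1 cup + 5 tbsp = 1.3125 cup) × 19/6 × 90 g/cup ≈ 374 g
bread flour: (2 tbsp + 1 tsp = 7/3 tbsp) × 19/6 ÷ 16 tbsp/cup × 127 g/cup ≈ 59 g
heavy cream: (3 cup + 8 tbsp = 3.5 cup) × 19/6 × 238 g/cup ≈ 2638 g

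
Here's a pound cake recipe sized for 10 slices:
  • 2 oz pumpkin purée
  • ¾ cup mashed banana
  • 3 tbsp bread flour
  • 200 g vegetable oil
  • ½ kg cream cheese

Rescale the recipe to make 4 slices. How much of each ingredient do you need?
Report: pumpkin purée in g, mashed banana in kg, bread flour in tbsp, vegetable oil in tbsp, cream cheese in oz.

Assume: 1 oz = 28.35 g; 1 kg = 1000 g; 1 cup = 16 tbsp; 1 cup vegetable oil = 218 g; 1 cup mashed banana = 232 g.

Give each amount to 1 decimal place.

pumpkin purée: 22.7 g; mashed banana: 0.1 kg; bread flour: 1.2 tbsp; vegetable oil: 5.9 tbsp; cream cheese: 7.1 oz

Scaling factor: 4/10 = 2/5 = 0.4.
pumpkin purée: 2 oz × 2/5 × 28.35 g/oz ≈ 22.7 g
mashed banana: 0.75 cup × 2/5 × 232 g/cup ÷ 1000 g/kg ≈ 0.1 kg
bread flour: 3 tbsp × 2/5 = 1.2 tbsp
vegetable oil: 200 g × 2/5 ÷ 218 g/cup × 16 tbsp/cup ≈ 5.9 tbsp
cream cheese: 0.5 kg × 2/5 × 1000 g/kg ÷ 28.35 g/oz ≈ 7.1 oz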